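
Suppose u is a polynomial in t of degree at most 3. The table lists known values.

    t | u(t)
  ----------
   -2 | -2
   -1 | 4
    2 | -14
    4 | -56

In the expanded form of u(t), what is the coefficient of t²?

-3

Write u(t) = at³ + bt² + ct + d; the 4 given values yield a linear system in the 4 coefficients.
Solving, the leading coefficient vanishes, and u(t) = -3t² - 3t + 4.
The coefficient of t² is -3.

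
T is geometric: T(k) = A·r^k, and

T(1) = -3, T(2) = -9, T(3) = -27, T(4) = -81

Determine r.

3

Consecutive ratio: -9/(-3) = 3, and -27/(-9) = 3, so r = 3.
Then A·3^1 = -3 gives A = -1, and T(k) = -1·3^k.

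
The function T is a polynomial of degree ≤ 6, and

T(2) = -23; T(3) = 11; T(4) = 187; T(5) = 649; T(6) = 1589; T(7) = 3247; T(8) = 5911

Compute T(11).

Write T(t) = at^6 + bt^5 + ct^4 + dt³ + et² + pt + q; the 7 given values yield a linear system in the 7 coefficients.
Solving, the top 2 coefficients vanish, and T(t) = 2t^4 - 4t³ - 3t² - 5t - 1.
Then T(11) = 23539.

23539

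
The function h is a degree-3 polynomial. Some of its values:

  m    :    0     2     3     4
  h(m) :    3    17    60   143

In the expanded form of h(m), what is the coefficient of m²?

2

Write h(m) = am³ + bm² + cm + d; the 4 given values yield a linear system in the 4 coefficients.
Solving, h(m) = 2m³ + 2m² - 5m + 3.
The coefficient of m² is 2.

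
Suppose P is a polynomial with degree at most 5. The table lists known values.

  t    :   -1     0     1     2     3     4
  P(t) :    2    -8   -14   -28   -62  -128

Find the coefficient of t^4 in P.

0

First differences: -10, -6, -14, -34, -66. Second differences: 4, -8, -20, -32. Third differences: -12, -12, -12.
Level-3 differences are constant, so P has degree 3.
Fitting a degree-3 polynomial gives P(t) = -2t³ + 2t² - 6t - 8.
The coefficient of t^4 is 0.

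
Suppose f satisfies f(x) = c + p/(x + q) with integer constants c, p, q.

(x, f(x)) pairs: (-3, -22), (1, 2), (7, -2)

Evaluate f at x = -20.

-5

(f(x) − c)(x + q) = p for each data point; the three points give a linear system in c and q, then p follows.
Solving: c = -4, q = 2, p = 18, so f(x) = -4 + 18/(x + 2).
Then f(-20) = -4 + 18/(-18) = -5.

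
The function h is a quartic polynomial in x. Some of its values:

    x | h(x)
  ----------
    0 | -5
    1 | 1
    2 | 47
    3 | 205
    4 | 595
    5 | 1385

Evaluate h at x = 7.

First differences: 6, 46, 158, 390, 790. Second differences: 40, 112, 232, 400. Third differences: 72, 120, 168. Fourth differences: 48, 48.
Level-4 differences are constant, so h has degree 4.
Fitting a degree-4 polynomial gives h(x) = 2x^4 + 6x² - 2x - 5.
Then h(7) = 5077.

5077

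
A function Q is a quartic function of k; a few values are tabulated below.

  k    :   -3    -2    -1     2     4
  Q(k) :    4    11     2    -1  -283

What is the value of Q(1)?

8

Write Q(k) = ak^4 + bk³ + ck² + dk + e; the 5 given values yield a linear system in the 5 coefficients.
Solving, Q(k) = -k^4 - 2k³ + 5k² + 5k + 1.
Then Q(1) = 8.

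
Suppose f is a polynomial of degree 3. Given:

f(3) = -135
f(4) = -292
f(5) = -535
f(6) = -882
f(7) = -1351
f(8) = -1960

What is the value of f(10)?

First differences: -157, -243, -347, -469, -609. Second differences: -86, -104, -122, -140. Third differences: -18, -18, -18.
Level-3 differences are constant, so f has degree 3.
Fitting a degree-3 polynomial gives f(k) = -3k³ - 7k² + 3k.
Then f(10) = -3670.

-3670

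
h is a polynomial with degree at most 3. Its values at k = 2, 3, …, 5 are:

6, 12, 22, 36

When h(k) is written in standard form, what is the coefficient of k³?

0

First differences: 6, 10, 14. Second differences: 4, 4.
Level-2 differences are constant, so h has degree 2.
Fitting a degree-2 polynomial gives h(k) = 2k² - 4k + 6.
The coefficient of k³ is 0.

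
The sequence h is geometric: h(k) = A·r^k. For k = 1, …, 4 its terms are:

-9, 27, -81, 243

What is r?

Consecutive ratio: 27/(-9) = -3, and -81/27 = -3, so r = -3.
Then A·(-3)^1 = -9 gives A = 3, and h(k) = 3·(-3)^k.

-3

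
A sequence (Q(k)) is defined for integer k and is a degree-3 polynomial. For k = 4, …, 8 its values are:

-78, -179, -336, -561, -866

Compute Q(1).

Write Q(k) = ak³ + bk² + ck + d; the 5 given values yield a linear system in the 4 coefficients.
Solving, Q(k) = -2k³ + 2k² + 3k + 6.
Then Q(1) = 9.

9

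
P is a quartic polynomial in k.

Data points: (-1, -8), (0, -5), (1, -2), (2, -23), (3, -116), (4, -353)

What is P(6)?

-1667

First differences: 3, 3, -21, -93, -237. Second differences: 0, -24, -72, -144. Third differences: -24, -48, -72. Fourth differences: -24, -24.
Level-4 differences are constant, so P has degree 4.
Fitting a degree-4 polynomial gives P(k) = -k^4 - 2k³ + k² + 5k - 5.
Then P(6) = -1667.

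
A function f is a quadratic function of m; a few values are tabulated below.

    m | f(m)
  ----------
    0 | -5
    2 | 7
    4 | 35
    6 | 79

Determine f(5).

Write f(m) = am² + bm + c; the 4 given values yield a linear system in the 3 coefficients.
Solving, f(m) = 2m² + 2m - 5.
Then f(5) = 55.

55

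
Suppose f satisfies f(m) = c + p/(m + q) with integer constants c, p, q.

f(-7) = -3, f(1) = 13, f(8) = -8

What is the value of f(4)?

-14

(f(m) − c)(m + q) = p for each data point; the three points give a linear system in c and q, then p follows.
Solving: c = -5, q = -2, p = -18, so f(m) = -5 − 18/(m − 2).
Then f(4) = -5 − 18/2 = -14.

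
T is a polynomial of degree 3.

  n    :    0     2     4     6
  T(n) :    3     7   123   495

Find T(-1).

Write T(n) = an³ + bn² + cn + d; the 4 given values yield a linear system in the 4 coefficients.
Solving, T(n) = 3n³ - 4n² - 2n + 3.
Then T(-1) = -2.

-2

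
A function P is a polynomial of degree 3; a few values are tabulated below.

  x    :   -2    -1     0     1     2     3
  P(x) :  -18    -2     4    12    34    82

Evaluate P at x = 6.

502

First differences: 16, 6, 8, 22, 48. Second differences: -10, 2, 14, 26. Third differences: 12, 12, 12.
Level-3 differences are constant, so P has degree 3.
Fitting a degree-3 polynomial gives P(x) = 2x³ + x² + 5x + 4.
Then P(6) = 502.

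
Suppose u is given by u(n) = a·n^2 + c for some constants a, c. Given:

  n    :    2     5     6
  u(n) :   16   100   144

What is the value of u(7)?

From u(2) = 16 and u(5) = 100: 4a + c = 16 and 25a + c = 100.
Subtracting: 21a = 84, so a = 4; then c = 16 − 4·4 = 0.
So u(n) = 4n² + 0, and u(7) = 196.

196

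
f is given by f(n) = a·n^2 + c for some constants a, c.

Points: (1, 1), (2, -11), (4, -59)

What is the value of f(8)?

-251

From f(1) = 1 and f(2) = -11: 1a + c = 1 and 4a + c = -11.
Subtracting: 3a = -12, so a = -4; then c = 1 − (-4)·1 = 5.
So f(n) = -4n² + 5, and f(8) = -251.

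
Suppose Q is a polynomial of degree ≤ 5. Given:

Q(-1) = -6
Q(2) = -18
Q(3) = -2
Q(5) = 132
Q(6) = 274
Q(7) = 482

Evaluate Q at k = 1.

-16

Write Q(k) = ak^5 + bk^4 + ck³ + dk² + ek + p; the 6 given values yield a linear system in the 6 coefficients.
Solving, the top 2 coefficients vanish, and Q(k) = 2k³ - 3k² - 7k - 8.
Then Q(1) = -16.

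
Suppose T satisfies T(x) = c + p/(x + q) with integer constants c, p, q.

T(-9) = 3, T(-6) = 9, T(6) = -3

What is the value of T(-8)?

(T(x) − c)(x + q) = p for each data point; the three points give a linear system in c and q, then p follows.
Solving: c = -1, q = 4, p = -20, so T(x) = -1 − 20/(x + 4).
Then T(-8) = -1 − 20/(-4) = 4.

4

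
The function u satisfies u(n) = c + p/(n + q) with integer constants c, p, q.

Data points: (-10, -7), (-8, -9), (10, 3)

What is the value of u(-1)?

(u(n) − c)(n + q) = p for each data point; the three points give a linear system in c and q, then p follows.
Solving: c = -1, q = 2, p = 48, so u(n) = -1 + 48/(n + 2).
Then u(-1) = -1 + 48/1 = 47.

47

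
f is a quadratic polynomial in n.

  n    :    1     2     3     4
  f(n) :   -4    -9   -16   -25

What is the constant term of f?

First differences: -5, -7, -9. Second differences: -2, -2.
Level-2 differences are constant, so f has degree 2.
Fitting a degree-2 polynomial gives f(n) = -n² - 2n - 1.
The constant term is f(0) = -1.

-1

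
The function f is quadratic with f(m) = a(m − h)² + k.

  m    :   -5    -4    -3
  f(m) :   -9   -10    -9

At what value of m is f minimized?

First differences -1, 1; second difference 2 = 2a, so a = 1.
Expanding, the m-coefficient is −2ah = -2h; matching it to the data gives h = -4, and then k = -10.
So f(m) = 1(m + 4)² − 10.
Hence h = -4.

-4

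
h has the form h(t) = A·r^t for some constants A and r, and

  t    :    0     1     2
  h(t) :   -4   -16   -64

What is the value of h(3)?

-256

Consecutive ratio: -16/(-4) = 4, and -64/(-16) = 4, so r = 4.
Then A·4^0 = -4 gives A = -4, and h(t) = -4·4^t.
h(3) = -4·4^3 = -256.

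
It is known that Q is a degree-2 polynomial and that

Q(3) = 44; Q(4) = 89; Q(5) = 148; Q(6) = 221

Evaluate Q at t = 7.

First differences: 45, 59, 73. Second differences: 14, 14.
Level-2 differences are constant, so Q has degree 2.
Fitting a degree-2 polynomial gives Q(t) = 7t² - 4t - 7.
Then Q(7) = 308.

308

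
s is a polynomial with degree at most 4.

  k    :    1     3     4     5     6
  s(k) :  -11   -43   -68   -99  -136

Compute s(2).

Write s(k) = ak^4 + bk³ + ck² + dk + e; the 5 given values yield a linear system in the 5 coefficients.
Solving, the top 2 coefficients vanish, and s(k) = -3k² - 4k - 4.
Then s(2) = -24.

-24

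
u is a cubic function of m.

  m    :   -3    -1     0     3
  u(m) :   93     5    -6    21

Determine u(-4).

182

Write u(m) = am³ + bm² + cm + d; the 4 given values yield a linear system in the 4 coefficients.
Solving, u(m) = -m³ + 7m² - 3m - 6.
Then u(-4) = 182.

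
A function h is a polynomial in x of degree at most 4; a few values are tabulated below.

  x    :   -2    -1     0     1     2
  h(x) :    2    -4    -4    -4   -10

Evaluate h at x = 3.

First differences: -6, 0, 0, -6. Second differences: 6, 0, -6. Third differences: -6, -6.
Level-3 differences are constant, so h has degree 3.
Fitting a degree-3 polynomial gives h(x) = -x³ + x - 4.
Then h(3) = -28.

-28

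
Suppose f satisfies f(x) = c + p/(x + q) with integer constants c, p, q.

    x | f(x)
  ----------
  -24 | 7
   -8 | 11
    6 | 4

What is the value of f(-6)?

(f(x) − c)(x + q) = p for each data point; the three points give a linear system in c and q, then p follows.
Solving: c = 6, q = 4, p = -20, so f(x) = 6 − 20/(x + 4).
Then f(-6) = 6 − 20/(-2) = 16.

16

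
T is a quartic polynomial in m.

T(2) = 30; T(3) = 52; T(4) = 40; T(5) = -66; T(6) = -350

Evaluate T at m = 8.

-1908

Write T(m) = am^4 + bm³ + cm² + dm + e; the 5 given values yield a linear system in the 5 coefficients.
Solving, T(m) = -m^4 + 4m³ + 2m² + m + 4.
Then T(8) = -1908.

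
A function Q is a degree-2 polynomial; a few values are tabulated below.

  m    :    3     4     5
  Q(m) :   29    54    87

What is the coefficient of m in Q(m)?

Write Q(m) = am² + bm + c; the 3 given values yield a linear system in the 3 coefficients.
Solving, Q(m) = 4m² - 3m + 2.
The coefficient of m is -3.

-3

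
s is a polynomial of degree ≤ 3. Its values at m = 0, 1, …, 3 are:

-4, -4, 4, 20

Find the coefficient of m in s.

Write s(m) = am³ + bm² + cm + d; the 4 given values yield a linear system in the 4 coefficients.
Solving, the leading coefficient vanishes, and s(m) = 4m² - 4m - 4.
The coefficient of m is -4.

-4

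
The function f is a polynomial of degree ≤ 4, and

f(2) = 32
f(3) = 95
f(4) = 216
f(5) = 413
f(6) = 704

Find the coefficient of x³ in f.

3

First differences: 63, 121, 197, 291. Second differences: 58, 76, 94. Third differences: 18, 18.
Level-3 differences are constant, so f has degree 3.
Fitting a degree-3 polynomial gives f(x) = 3x³ + 2x² - 4x + 8.
The coefficient of x³ is 3.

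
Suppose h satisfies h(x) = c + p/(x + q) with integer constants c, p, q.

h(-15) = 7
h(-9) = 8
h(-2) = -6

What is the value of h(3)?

4

(h(x) − c)(x + q) = p for each data point; the three points give a linear system in c and q, then p follows.
Solving: c = 6, q = 3, p = -12, so h(x) = 6 − 12/(x + 3).
Then h(3) = 6 − 12/6 = 4.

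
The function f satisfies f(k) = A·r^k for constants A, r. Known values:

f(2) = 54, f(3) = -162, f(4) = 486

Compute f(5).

-1458

Consecutive ratio: -162/54 = -3, and 486/(-162) = -3, so r = -3.
Then A·(-3)^2 = 54 gives A = 6, and f(k) = 6·(-3)^k.
f(5) = 6·(-3)^5 = -1458.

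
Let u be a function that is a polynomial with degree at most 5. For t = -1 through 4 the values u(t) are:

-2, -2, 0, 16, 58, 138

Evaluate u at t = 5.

268

First differences: 0, 2, 16, 42, 80. Second differences: 2, 14, 26, 38. Third differences: 12, 12, 12.
Level-3 differences are constant, so u has degree 3.
Fitting a degree-3 polynomial gives u(t) = 2t³ + t² - t - 2.
Then u(5) = 268.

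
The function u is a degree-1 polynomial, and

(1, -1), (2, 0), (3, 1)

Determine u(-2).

-4

Write u(m) = am + b; the 3 given values yield a linear system in the 2 coefficients.
Solving, u(m) = m - 2.
Then u(-2) = -4.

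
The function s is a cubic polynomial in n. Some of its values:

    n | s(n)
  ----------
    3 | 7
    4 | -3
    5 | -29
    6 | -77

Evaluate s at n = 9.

Write s(n) = an³ + bn² + cn + d; the 4 given values yield a linear system in the 4 coefficients.
Solving, s(n) = -n³ + 4n² - n + 1.
Then s(9) = -413.

-413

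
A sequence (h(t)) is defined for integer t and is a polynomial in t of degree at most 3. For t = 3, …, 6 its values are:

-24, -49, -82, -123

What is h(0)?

Write h(t) = at³ + bt² + ct + d; the 4 given values yield a linear system in the 4 coefficients.
Solving, the leading coefficient vanishes, and h(t) = -4t² + 3t + 3.
The constant term is h(0) = 3.

3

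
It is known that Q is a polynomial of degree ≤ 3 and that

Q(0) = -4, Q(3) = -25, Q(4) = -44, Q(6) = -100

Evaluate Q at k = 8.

Write Q(k) = ak³ + bk² + ck + d; the 4 given values yield a linear system in the 4 coefficients.
Solving, the leading coefficient vanishes, and Q(k) = -3k² + 2k - 4.
Then Q(8) = -180.

-180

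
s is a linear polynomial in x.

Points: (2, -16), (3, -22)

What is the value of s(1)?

-10

Write s(x) = ax + b; the 2 given values yield a linear system in the 2 coefficients.
Solving, s(x) = -6x - 4.
Then s(1) = -10.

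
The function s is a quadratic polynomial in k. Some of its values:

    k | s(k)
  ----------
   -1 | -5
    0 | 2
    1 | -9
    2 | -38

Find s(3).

-85

Write s(k) = ak² + bk + c; the 4 given values yield a linear system in the 3 coefficients.
Solving, s(k) = -9k² - 2k + 2.
Then s(3) = -85.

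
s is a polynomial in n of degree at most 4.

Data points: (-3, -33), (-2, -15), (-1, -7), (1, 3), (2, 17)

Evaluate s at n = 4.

93

Write s(n) = an^4 + bn³ + cn² + dn + e; the 5 given values yield a linear system in the 5 coefficients.
Solving, the leading coefficient vanishes, and s(n) = n³ + n² + 4n - 3.
Then s(4) = 93.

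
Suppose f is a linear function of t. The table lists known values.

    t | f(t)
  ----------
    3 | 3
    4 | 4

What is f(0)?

Write f(t) = at + b; the 2 given values yield a linear system in the 2 coefficients.
Solving, f(t) = t.
The constant term is f(0) = 0.

0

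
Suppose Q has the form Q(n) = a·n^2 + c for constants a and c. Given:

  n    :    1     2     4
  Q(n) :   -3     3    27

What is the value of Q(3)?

From Q(1) = -3 and Q(2) = 3: 1a + c = -3 and 4a + c = 3.
Subtracting: 3a = 6, so a = 2; then c = -3 − 2·1 = -5.
So Q(n) = 2n² − 5, and Q(3) = 13.

13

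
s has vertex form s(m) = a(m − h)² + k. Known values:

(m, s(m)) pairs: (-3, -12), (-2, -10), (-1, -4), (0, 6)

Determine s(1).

First differences 2, 6, 10; second difference 4 = 2a, so a = 2.
Expanding, the m-coefficient is −2ah = -4h; matching it to the data gives h = -3, and then k = -12.
So s(m) = 2(m + 3)² − 12.
s(1) = 2·4² − 12 = 20.

20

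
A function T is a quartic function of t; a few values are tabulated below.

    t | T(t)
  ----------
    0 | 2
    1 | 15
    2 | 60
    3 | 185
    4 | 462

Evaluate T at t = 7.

3285

Write T(t) = at^4 + bt³ + ct² + dt + e; the 5 given values yield a linear system in the 5 coefficients.
Solving, T(t) = t^4 + 2t³ + 3t² + 7t + 2.
Then T(7) = 3285.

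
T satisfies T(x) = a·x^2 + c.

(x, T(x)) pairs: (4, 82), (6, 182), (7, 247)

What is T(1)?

7

From T(4) = 82 and T(6) = 182: 16a + c = 82 and 36a + c = 182.
Subtracting: 20a = 100, so a = 5; then c = 82 − 5·16 = 2.
So T(x) = 5x² + 2, and T(1) = 7.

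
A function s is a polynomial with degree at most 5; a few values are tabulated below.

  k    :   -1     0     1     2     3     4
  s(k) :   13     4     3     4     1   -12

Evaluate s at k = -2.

36

Write s(k) = ak^5 + bk^4 + ck³ + dk² + ek + p; the 6 given values yield a linear system in the 6 coefficients.
Solving, the top 2 coefficients vanish, and s(k) = -k³ + 4k² - 4k + 4.
Then s(-2) = 36.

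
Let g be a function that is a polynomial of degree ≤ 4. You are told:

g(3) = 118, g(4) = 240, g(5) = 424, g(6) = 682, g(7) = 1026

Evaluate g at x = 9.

2020

First differences: 122, 184, 258, 344. Second differences: 62, 74, 86. Third differences: 12, 12.
Level-3 differences are constant, so g has degree 3.
Fitting a degree-3 polynomial gives g(x) = 2x³ + 7x² - x + 4.
Then g(9) = 2020.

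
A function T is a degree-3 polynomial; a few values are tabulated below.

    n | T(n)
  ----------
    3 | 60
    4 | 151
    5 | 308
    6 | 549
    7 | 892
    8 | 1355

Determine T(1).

First differences: 91, 157, 241, 343, 463. Second differences: 66, 84, 102, 120. Third differences: 18, 18, 18.
Level-3 differences are constant, so T has degree 3.
Fitting a degree-3 polynomial gives T(n) = 3n³ - 3n² + n + 3.
Then T(1) = 4.

4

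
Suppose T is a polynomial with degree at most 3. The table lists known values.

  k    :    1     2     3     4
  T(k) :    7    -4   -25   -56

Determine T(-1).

Write T(k) = ak³ + bk² + ck + d; the 4 given values yield a linear system in the 4 coefficients.
Solving, the leading coefficient vanishes, and T(k) = -5k² + 4k + 8.
Then T(-1) = -1.

-1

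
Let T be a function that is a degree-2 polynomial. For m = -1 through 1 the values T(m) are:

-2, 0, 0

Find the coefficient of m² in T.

-1

Write T(m) = am² + bm + c; the 3 given values yield a linear system in the 3 coefficients.
Solving, T(m) = -m² + m.
The coefficient of m² is -1.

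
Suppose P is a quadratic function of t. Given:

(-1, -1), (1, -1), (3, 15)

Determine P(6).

69

Write P(t) = at² + bt + c; the 3 given values yield a linear system in the 3 coefficients.
Solving, P(t) = 2t² - 3.
Then P(6) = 69.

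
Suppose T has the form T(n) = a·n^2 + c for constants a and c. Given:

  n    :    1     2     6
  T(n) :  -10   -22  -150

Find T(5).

-106

From T(1) = -10 and T(2) = -22: 1a + c = -10 and 4a + c = -22.
Subtracting: 3a = -12, so a = -4; then c = -10 − (-4)·1 = -6.
So T(n) = -4n² − 6, and T(5) = -106.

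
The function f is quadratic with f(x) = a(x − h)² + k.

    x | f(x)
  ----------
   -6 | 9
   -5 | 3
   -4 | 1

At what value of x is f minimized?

First differences -6, -2; second difference 4 = 2a, so a = 2.
Expanding, the x-coefficient is −2ah = -4h; matching it to the data gives h = -4, and then k = 1.
So f(x) = 2(x + 4)² + 1.
Hence h = -4.

-4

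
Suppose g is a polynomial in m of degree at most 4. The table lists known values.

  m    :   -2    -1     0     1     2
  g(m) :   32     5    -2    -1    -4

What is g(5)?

Write g(m) = am^4 + bm³ + cm² + dm + e; the 5 given values yield a linear system in the 5 coefficients.
Solving, the leading coefficient vanishes, and g(m) = -2m³ + 4m² - m - 2.
Then g(5) = -157.

-157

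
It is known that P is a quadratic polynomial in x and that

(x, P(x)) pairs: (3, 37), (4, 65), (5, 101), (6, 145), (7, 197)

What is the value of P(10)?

First differences: 28, 36, 44, 52. Second differences: 8, 8, 8.
Level-2 differences are constant, so P has degree 2.
Fitting a degree-2 polynomial gives P(x) = 4x² + 1.
Then P(10) = 401.

401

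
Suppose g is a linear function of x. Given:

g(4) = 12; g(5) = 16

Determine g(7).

24

Write g(x) = ax + b; the 2 given values yield a linear system in the 2 coefficients.
Solving, g(x) = 4x - 4.
Then g(7) = 24.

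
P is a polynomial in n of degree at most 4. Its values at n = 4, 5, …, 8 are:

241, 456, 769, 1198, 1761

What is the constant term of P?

1

Write P(n) = an^4 + bn³ + cn² + dn + e; the 5 given values yield a linear system in the 5 coefficients.
Solving, the leading coefficient vanishes, and P(n) = 3n³ + 4n² - 4n + 1.
The constant term is P(0) = 1.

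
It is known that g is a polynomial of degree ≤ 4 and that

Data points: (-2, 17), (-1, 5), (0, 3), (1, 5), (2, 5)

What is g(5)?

First differences: -12, -2, 2, 0. Second differences: 10, 4, -2. Third differences: -6, -6.
Level-3 differences are constant, so g has degree 3.
Fitting a degree-3 polynomial gives g(m) = -m³ + 2m² + m + 3.
Then g(5) = -67.

-67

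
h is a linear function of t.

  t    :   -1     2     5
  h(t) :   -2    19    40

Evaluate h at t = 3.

26

Write h(t) = at + b; the 3 given values yield a linear system in the 2 coefficients.
Solving, h(t) = 7t + 5.
Then h(3) = 26.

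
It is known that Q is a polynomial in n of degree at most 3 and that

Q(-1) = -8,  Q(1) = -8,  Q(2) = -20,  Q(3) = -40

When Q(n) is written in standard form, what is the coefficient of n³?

Write Q(n) = an³ + bn² + cn + d; the 4 given values yield a linear system in the 4 coefficients.
Solving, the leading coefficient vanishes, and Q(n) = -4n² - 4.
The coefficient of n³ is 0.

0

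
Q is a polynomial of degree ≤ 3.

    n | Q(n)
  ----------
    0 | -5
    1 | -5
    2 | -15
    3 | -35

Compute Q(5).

-105

Write Q(n) = an³ + bn² + cn + d; the 4 given values yield a linear system in the 4 coefficients.
Solving, the leading coefficient vanishes, and Q(n) = -5n² + 5n - 5.
Then Q(5) = -105.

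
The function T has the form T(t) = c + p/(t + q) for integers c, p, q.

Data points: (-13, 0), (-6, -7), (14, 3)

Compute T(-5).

(T(t) − c)(t + q) = p for each data point; the three points give a linear system in c and q, then p follows.
Solving: c = 2, q = 4, p = 18, so T(t) = 2 + 18/(t + 4).
Then T(-5) = 2 + 18/(-1) = -16.

-16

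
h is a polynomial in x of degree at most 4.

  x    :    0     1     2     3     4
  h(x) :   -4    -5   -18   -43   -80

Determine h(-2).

-38

Write h(x) = ax^4 + bx³ + cx² + dx + e; the 5 given values yield a linear system in the 5 coefficients.
Solving, the top 2 coefficients vanish, and h(x) = -6x² + 5x - 4.
Then h(-2) = -38.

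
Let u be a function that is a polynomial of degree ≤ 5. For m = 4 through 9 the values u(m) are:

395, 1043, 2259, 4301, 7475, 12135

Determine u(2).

First differences: 648, 1216, 2042, 3174, 4660. Second differences: 568, 826, 1132, 1486. Third differences: 258, 306, 354. Fourth differences: 48, 48.
Level-4 differences are constant, so u has degree 4.
Fitting a degree-4 polynomial gives u(m) = 2m^4 - m³ - 3m² - 2m + 3.
Then u(2) = 11.

11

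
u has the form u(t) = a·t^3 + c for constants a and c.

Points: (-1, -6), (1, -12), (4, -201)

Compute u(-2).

15

From u(-1) = -6 and u(1) = -12: -1a + c = -6 and 1a + c = -12.
Subtracting: 2a = -6, so a = -3; then c = -6 − (-3)·(-1) = -9.
So u(t) = -3t³ − 9, and u(-2) = 15.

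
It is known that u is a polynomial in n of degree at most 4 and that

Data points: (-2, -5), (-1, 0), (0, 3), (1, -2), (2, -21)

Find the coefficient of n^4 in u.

First differences: 5, 3, -5, -19. Second differences: -2, -8, -14. Third differences: -6, -6.
Level-3 differences are constant, so u has degree 3.
Fitting a degree-3 polynomial gives u(n) = -n³ - 4n² + 3.
The coefficient of n^4 is 0.

0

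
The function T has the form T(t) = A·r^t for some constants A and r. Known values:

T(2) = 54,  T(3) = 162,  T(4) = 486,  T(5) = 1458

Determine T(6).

4374

Consecutive ratio: 162/54 = 3, and 486/162 = 3, so r = 3.
Then A·3^2 = 54 gives A = 6, and T(t) = 6·3^t.
T(6) = 6·3^6 = 4374.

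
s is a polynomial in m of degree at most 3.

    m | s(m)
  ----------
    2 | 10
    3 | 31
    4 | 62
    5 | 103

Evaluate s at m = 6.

First differences: 21, 31, 41. Second differences: 10, 10.
Level-2 differences are constant, so s has degree 2.
Extending the table by one column gives the next first difference 51, so s(6) = 103 + 51 = 154.

154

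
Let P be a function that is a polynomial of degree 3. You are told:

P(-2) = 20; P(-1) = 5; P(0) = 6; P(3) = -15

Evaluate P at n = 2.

8

Write P(n) = an³ + bn² + cn + d; the 4 given values yield a linear system in the 4 coefficients.
Solving, P(n) = -2n³ + 2n² + 5n + 6.
Then P(2) = 8.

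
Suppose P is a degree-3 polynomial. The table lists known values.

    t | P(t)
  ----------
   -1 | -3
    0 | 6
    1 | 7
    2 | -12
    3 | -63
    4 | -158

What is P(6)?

-528

First differences: 9, 1, -19, -51, -95. Second differences: -8, -20, -32, -44. Third differences: -12, -12, -12.
Level-3 differences are constant, so P has degree 3.
Fitting a degree-3 polynomial gives P(t) = -2t³ - 4t² + 7t + 6.
Then P(6) = -528.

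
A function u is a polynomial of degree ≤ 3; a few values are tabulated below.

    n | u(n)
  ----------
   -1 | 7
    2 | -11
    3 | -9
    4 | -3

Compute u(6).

21

Write u(n) = an³ + bn² + cn + d; the 4 given values yield a linear system in the 4 coefficients.
Solving, the leading coefficient vanishes, and u(n) = 2n² - 8n - 3.
Then u(6) = 21.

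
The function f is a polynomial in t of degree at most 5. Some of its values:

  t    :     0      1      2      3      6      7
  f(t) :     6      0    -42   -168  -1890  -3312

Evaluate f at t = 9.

-8400

Write f(t) = at^5 + bt^4 + ct³ + dt² + et + p; the 6 given values yield a linear system in the 6 coefficients.
Solving, the leading coefficient vanishes, and f(t) = -t^4 - 2t³ - 5t² + 2t + 6.
Then f(9) = -8400.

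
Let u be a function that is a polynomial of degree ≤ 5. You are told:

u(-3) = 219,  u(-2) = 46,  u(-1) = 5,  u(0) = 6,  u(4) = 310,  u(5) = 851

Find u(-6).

Write u(x) = ax^5 + bx^4 + cx³ + dx² + ex + p; the 6 given values yield a linear system in the 6 coefficients.
Solving, the leading coefficient vanishes, and u(x) = 2x^4 - 3x³ - 2x² + 4x + 6.
Then u(-6) = 3150.

3150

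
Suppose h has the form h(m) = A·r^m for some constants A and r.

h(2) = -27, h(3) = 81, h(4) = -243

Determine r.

Consecutive ratio: 81/(-27) = -3, and -243/81 = -3, so r = -3.
Then A·(-3)^2 = -27 gives A = -3, and h(m) = -3·(-3)^m.

-3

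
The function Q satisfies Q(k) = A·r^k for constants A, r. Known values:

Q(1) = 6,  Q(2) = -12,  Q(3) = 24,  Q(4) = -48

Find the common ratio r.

-2

Consecutive ratio: -12/6 = -2, and 24/(-12) = -2, so r = -2.
Then A·(-2)^1 = 6 gives A = -3, and Q(k) = -3·(-2)^k.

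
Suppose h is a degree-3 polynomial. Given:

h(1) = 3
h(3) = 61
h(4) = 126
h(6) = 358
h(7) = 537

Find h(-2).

6

Write h(m) = am³ + bm² + cm + d; the 5 given values yield a linear system in the 4 coefficients.
Solving, h(m) = m³ + 4m² - 2.
Then h(-2) = 6.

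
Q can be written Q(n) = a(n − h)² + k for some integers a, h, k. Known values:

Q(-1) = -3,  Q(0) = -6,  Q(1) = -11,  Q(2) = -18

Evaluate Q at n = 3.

-27

First differences -3, -5, -7; second difference -2 = 2a, so a = -1.
Expanding, the n-coefficient is −2ah = 2h; matching it to the data gives h = -2, and then k = -2.
So Q(n) = -1(n + 2)² − 2.
Q(3) = -1·5² − 2 = -27.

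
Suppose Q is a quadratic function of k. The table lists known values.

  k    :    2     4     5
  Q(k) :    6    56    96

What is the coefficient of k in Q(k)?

-5

Write Q(k) = ak² + bk + c; the 3 given values yield a linear system in the 3 coefficients.
Solving, Q(k) = 5k² - 5k - 4.
The coefficient of k is -5.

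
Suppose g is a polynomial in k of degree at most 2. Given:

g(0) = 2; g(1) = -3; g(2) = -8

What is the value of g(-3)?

First differences: -5, -5.
Level-1 differences are constant, so g has degree 1.
Fitting a degree-1 polynomial gives g(k) = -5k + 2.
Then g(-3) = 17.

17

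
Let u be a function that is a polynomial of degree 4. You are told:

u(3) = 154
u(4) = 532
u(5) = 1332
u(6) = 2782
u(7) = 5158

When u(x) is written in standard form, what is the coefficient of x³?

2

Write u(x) = ax^4 + bx³ + cx² + dx + e; the 5 given values yield a linear system in the 5 coefficients.
Solving, u(x) = 2x^4 + 2x³ - 7x² + 3x - 8.
The coefficient of x³ is 2.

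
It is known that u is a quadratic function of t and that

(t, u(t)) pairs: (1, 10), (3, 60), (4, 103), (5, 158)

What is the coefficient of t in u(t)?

Write u(t) = at² + bt + c; the 4 given values yield a linear system in the 3 coefficients.
Solving, u(t) = 6t² + t + 3.
The coefficient of t is 1.

1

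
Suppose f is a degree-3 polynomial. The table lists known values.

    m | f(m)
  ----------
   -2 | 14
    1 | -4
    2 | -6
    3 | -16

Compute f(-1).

0

Write f(m) = am³ + bm² + cm + d; the 4 given values yield a linear system in the 4 coefficients.
Solving, f(m) = -m³ + 2m² - m - 4.
Then f(-1) = 0.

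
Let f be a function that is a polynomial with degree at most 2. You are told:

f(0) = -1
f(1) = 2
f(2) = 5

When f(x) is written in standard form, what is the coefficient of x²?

First differences: 3, 3.
Level-1 differences are constant, so f has degree 1.
Fitting a degree-1 polynomial gives f(x) = 3x - 1.
The coefficient of x² is 0.

0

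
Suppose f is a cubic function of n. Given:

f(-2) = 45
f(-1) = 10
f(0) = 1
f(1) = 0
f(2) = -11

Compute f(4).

First differences: -35, -9, -1, -11. Second differences: 26, 8, -10. Third differences: -18, -18.
Level-3 differences are constant, so f has degree 3.
Fitting a degree-3 polynomial gives f(n) = -3n³ + 4n² - 2n + 1.
Then f(4) = -135.

-135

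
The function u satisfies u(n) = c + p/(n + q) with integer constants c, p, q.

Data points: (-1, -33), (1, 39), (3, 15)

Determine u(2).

21

(u(n) − c)(n + q) = p for each data point; the three points give a linear system in c and q, then p follows.
Solving: c = 3, q = 0, p = 36, so u(n) = 3 + 36/(n + 0).
Then u(2) = 3 + 36/2 = 21.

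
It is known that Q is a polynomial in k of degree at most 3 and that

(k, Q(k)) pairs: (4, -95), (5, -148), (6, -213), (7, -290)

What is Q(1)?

-8

Write Q(k) = ak³ + bk² + ck + d; the 4 given values yield a linear system in the 4 coefficients.
Solving, the leading coefficient vanishes, and Q(k) = -6k² + k - 3.
Then Q(1) = -8.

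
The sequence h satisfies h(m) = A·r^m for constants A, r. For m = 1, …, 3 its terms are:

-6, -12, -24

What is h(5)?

-96

Consecutive ratio: -12/(-6) = 2, and -24/(-12) = 2, so r = 2.
Then A·2^1 = -6 gives A = -3, and h(m) = -3·2^m.
h(5) = -3·2^5 = -96.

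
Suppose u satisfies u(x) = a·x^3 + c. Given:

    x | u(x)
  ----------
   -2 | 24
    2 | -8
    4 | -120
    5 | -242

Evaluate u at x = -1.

10

From u(-2) = 24 and u(2) = -8: -8a + c = 24 and 8a + c = -8.
Subtracting: 16a = -32, so a = -2; then c = 24 − (-2)·(-8) = 8.
So u(x) = -2x³ + 8, and u(-1) = 10.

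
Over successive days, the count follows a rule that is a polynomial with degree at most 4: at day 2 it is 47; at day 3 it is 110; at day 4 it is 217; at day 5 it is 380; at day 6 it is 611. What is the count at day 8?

1325

Write the value at n as g(n).
Write g(n) = an^4 + bn³ + cn² + dn + e; the 5 given values yield a linear system in the 5 coefficients.
Solving, the leading coefficient vanishes, and g(n) = 2n³ + 4n² + 5n + 5.
Then g(8) = 1325.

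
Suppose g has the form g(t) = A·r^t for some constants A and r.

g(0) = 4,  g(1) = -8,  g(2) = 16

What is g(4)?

64

Consecutive ratio: -8/4 = -2, and 16/(-8) = -2, so r = -2.
Then A·(-2)^0 = 4 gives A = 4, and g(t) = 4·(-2)^t.
g(4) = 4·(-2)^4 = 64.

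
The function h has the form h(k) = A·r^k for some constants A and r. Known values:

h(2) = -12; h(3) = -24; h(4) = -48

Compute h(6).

-192

Consecutive ratio: -24/(-12) = 2, and -48/(-24) = 2, so r = 2.
Then A·2^2 = -12 gives A = -3, and h(k) = -3·2^k.
h(6) = -3·2^6 = -192.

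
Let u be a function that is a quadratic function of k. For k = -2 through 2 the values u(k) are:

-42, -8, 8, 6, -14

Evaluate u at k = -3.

First differences: 34, 16, -2, -20. Second differences: -18, -18, -18.
Level-2 differences are constant, so u has degree 2.
Fitting a degree-2 polynomial gives u(k) = -9k² + 7k + 8.
Then u(-3) = -94.

-94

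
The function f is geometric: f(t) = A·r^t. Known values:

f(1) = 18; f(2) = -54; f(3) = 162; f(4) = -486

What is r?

Consecutive ratio: -54/18 = -3, and 162/(-54) = -3, so r = -3.
Then A·(-3)^1 = 18 gives A = -6, and f(t) = -6·(-3)^t.

-3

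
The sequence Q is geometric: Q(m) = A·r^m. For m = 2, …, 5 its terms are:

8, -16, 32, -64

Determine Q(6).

128

Consecutive ratio: -16/8 = -2, and 32/(-16) = -2, so r = -2.
Then A·(-2)^2 = 8 gives A = 2, and Q(m) = 2·(-2)^m.
Q(6) = 2·(-2)^6 = 128.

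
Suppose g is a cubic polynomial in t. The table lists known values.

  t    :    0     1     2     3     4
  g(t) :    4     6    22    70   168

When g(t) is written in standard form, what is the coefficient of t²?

First differences: 2, 16, 48, 98. Second differences: 14, 32, 50. Third differences: 18, 18.
Level-3 differences are constant, so g has degree 3.
Fitting a degree-3 polynomial gives g(t) = 3t³ - 2t² + t + 4.
The coefficient of t² is -2.

-2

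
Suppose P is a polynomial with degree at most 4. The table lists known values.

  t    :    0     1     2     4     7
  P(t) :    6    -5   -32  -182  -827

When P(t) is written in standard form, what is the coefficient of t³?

-2

Write P(t) = at^4 + bt³ + ct² + dt + e; the 5 given values yield a linear system in the 5 coefficients.
Solving, the leading coefficient vanishes, and P(t) = -2t³ - 2t² - 7t + 6.
The coefficient of t³ is -2.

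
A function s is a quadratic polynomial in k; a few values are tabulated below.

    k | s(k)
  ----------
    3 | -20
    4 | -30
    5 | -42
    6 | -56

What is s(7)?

Write s(k) = ak² + bk + c; the 4 given values yield a linear system in the 3 coefficients.
Solving, s(k) = -k² - 3k - 2.
Then s(7) = -72.

-72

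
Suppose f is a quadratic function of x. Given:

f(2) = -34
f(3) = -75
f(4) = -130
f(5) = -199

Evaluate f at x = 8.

-490

Write f(x) = ax² + bx + c; the 4 given values yield a linear system in the 3 coefficients.
Solving, f(x) = -7x² - 6x + 6.
Then f(8) = -490.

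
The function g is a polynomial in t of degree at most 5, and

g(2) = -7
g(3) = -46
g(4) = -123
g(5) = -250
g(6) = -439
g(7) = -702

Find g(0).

First differences: -39, -77, -127, -189, -263. Second differences: -38, -50, -62, -74. Third differences: -12, -12, -12.
Level-3 differences are constant, so g has degree 3.
Fitting a degree-3 polynomial gives g(t) = -2t³ - t² + 4t + 5.
Then g(0) = 5.

5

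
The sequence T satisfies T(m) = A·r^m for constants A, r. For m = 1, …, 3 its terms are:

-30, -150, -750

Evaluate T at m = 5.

Consecutive ratio: -150/(-30) = 5, and -750/(-150) = 5, so r = 5.
Then A·5^1 = -30 gives A = -6, and T(m) = -6·5^m.
T(5) = -6·5^5 = -18750.

-18750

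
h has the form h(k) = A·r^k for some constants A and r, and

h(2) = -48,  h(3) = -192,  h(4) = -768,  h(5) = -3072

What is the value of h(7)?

Consecutive ratio: -192/(-48) = 4, and -768/(-192) = 4, so r = 4.
Then A·4^2 = -48 gives A = -3, and h(k) = -3·4^k.
h(7) = -3·4^7 = -49152.

-49152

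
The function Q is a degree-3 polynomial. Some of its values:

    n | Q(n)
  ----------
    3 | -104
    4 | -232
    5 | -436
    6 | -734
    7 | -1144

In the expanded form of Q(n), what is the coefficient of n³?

-3

First differences: -128, -204, -298, -410. Second differences: -76, -94, -112. Third differences: -18, -18.
Level-3 differences are constant, so Q has degree 3.
Fitting a degree-3 polynomial gives Q(n) = -3n³ - 2n² - 3n + 4.
The coefficient of n³ is -3.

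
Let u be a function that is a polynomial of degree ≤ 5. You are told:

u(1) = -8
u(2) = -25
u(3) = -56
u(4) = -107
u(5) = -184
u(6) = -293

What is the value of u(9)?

First differences: -17, -31, -51, -77, -109. Second differences: -14, -20, -26, -32. Third differences: -6, -6, -6.
Level-3 differences are constant, so u has degree 3.
Fitting a degree-3 polynomial gives u(n) = -n³ - n² - 7n + 1.
Then u(9) = -872.

-872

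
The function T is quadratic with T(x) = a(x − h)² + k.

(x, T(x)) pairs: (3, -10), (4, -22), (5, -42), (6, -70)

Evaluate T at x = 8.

First differences -12, -20, -28; second difference -8 = 2a, so a = -4.
Expanding, the x-coefficient is −2ah = 8h; matching it to the data gives h = 2, and then k = -6.
So T(x) = -4(x − 2)² − 6.
T(8) = -4·6² − 6 = -150.

-150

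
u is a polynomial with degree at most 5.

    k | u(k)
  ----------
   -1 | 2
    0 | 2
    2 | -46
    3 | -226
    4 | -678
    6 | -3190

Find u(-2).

Write u(k) = ak^5 + bk^4 + ck³ + dk² + ek + p; the 6 given values yield a linear system in the 6 coefficients.
Solving, the leading coefficient vanishes, and u(k) = -2k^4 - 3k³ + k² + 2k + 2.
Then u(-2) = -6.

-6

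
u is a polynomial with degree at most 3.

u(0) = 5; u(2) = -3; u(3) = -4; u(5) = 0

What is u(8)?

21

Write u(m) = am³ + bm² + cm + d; the 4 given values yield a linear system in the 4 coefficients.
Solving, the leading coefficient vanishes, and u(m) = m² - 6m + 5.
Then u(8) = 21.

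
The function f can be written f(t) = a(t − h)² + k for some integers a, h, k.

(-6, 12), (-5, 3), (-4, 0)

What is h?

First differences -9, -3; second difference 6 = 2a, so a = 3.
Expanding, the t-coefficient is −2ah = -6h; matching it to the data gives h = -4, and then k = 0.
So f(t) = 3(t + 4)² + 0.
Hence h = -4.

-4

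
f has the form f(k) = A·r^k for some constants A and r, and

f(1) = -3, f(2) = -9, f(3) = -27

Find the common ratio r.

3

Consecutive ratio: -9/(-3) = 3, and -27/(-9) = 3, so r = 3.
Then A·3^1 = -3 gives A = -1, and f(k) = -1·3^k.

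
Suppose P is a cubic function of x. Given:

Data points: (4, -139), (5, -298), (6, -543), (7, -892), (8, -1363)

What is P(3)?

Write P(x) = ax³ + bx² + cx + d; the 5 given values yield a linear system in the 4 coefficients.
Solving, P(x) = -3x³ + 2x² + 6x - 3.
Then P(3) = -48.

-48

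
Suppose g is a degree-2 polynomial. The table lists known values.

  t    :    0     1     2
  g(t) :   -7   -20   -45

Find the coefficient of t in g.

Write g(t) = at² + bt + c; the 3 given values yield a linear system in the 3 coefficients.
Solving, g(t) = -6t² - 7t - 7.
The coefficient of t is -7.

-7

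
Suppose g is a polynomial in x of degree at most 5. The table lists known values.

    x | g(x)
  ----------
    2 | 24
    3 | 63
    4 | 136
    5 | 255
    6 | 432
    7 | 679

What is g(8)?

1008

First differences: 39, 73, 119, 177, 247. Second differences: 34, 46, 58, 70. Third differences: 12, 12, 12.
Level-3 differences are constant, so g has degree 3.
Fitting a degree-3 polynomial gives g(x) = 2x³ - x² + 6x.
Then g(8) = 1008.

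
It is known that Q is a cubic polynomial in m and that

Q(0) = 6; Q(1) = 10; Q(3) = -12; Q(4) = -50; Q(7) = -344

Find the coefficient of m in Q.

6

Write Q(m) = am³ + bm² + cm + d; the 5 given values yield a linear system in the 4 coefficients.
Solving, Q(m) = -m³ - m² + 6m + 6.
The coefficient of m is 6.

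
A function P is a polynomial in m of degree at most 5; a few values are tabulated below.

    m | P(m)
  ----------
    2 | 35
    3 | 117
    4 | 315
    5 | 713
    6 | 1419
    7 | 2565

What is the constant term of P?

3

First differences: 82, 198, 398, 706, 1146. Second differences: 116, 200, 308, 440. Third differences: 84, 108, 132. Fourth differences: 24, 24.
Level-4 differences are constant, so P has degree 4.
Fitting a degree-4 polynomial gives P(m) = m^4 + 3m² + 2m + 3.
The constant term is P(0) = 3.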